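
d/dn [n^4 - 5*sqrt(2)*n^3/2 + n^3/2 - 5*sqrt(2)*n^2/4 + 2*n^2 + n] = 4*n^3 - 15*sqrt(2)*n^2/2 + 3*n^2/2 - 5*sqrt(2)*n/2 + 4*n + 1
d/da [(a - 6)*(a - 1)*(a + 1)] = 3*a^2 - 12*a - 1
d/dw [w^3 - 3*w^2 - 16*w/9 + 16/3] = 3*w^2 - 6*w - 16/9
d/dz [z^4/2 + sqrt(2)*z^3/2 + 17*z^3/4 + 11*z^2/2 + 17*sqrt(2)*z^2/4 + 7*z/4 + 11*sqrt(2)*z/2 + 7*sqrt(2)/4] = 2*z^3 + 3*sqrt(2)*z^2/2 + 51*z^2/4 + 11*z + 17*sqrt(2)*z/2 + 7/4 + 11*sqrt(2)/2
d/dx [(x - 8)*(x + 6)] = 2*x - 2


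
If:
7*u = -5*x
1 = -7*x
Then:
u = 5/49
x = -1/7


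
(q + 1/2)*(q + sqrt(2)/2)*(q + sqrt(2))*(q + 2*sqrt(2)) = q^4 + q^3/2 + 7*sqrt(2)*q^3/2 + 7*sqrt(2)*q^2/4 + 7*q^2 + 2*sqrt(2)*q + 7*q/2 + sqrt(2)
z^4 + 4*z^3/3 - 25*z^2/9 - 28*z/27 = z*(z - 4/3)*(z + 1/3)*(z + 7/3)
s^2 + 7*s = s*(s + 7)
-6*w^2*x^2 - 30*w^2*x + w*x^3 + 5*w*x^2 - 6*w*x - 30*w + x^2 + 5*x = (-6*w + x)*(x + 5)*(w*x + 1)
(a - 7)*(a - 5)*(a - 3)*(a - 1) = a^4 - 16*a^3 + 86*a^2 - 176*a + 105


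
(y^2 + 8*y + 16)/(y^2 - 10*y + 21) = (y^2 + 8*y + 16)/(y^2 - 10*y + 21)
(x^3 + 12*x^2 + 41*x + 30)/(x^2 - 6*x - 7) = (x^2 + 11*x + 30)/(x - 7)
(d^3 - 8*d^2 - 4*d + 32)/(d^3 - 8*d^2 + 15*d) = (d^3 - 8*d^2 - 4*d + 32)/(d*(d^2 - 8*d + 15))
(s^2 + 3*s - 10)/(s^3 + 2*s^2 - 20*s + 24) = (s + 5)/(s^2 + 4*s - 12)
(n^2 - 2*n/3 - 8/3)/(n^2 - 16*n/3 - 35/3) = (-3*n^2 + 2*n + 8)/(-3*n^2 + 16*n + 35)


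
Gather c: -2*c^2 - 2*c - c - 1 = -2*c^2 - 3*c - 1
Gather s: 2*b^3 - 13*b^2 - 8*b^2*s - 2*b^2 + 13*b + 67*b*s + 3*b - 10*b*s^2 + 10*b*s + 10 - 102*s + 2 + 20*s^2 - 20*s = 2*b^3 - 15*b^2 + 16*b + s^2*(20 - 10*b) + s*(-8*b^2 + 77*b - 122) + 12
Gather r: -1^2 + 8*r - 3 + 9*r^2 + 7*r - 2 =9*r^2 + 15*r - 6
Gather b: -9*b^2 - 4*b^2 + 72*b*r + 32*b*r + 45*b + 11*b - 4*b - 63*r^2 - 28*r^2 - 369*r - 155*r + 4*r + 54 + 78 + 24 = -13*b^2 + b*(104*r + 52) - 91*r^2 - 520*r + 156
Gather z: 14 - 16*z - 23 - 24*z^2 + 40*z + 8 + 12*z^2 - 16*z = -12*z^2 + 8*z - 1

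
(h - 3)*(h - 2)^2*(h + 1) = h^4 - 6*h^3 + 9*h^2 + 4*h - 12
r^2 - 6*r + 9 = (r - 3)^2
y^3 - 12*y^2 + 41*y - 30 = (y - 6)*(y - 5)*(y - 1)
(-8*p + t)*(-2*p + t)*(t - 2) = 16*p^2*t - 32*p^2 - 10*p*t^2 + 20*p*t + t^3 - 2*t^2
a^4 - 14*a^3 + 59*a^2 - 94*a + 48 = (a - 8)*(a - 3)*(a - 2)*(a - 1)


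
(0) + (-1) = -1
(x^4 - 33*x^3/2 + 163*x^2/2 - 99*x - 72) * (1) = x^4 - 33*x^3/2 + 163*x^2/2 - 99*x - 72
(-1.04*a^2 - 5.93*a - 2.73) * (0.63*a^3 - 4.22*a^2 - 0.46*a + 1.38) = -0.6552*a^5 + 0.6529*a^4 + 23.7831*a^3 + 12.8132*a^2 - 6.9276*a - 3.7674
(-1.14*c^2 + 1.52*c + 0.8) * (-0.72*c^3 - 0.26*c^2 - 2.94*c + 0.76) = 0.8208*c^5 - 0.798*c^4 + 2.3804*c^3 - 5.5432*c^2 - 1.1968*c + 0.608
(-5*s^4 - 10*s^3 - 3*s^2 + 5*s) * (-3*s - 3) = 15*s^5 + 45*s^4 + 39*s^3 - 6*s^2 - 15*s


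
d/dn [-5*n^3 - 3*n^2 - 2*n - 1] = -15*n^2 - 6*n - 2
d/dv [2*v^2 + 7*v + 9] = 4*v + 7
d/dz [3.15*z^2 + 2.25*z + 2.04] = 6.3*z + 2.25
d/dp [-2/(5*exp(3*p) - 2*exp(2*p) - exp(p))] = 2*(15*exp(2*p) - 4*exp(p) - 1)*exp(-p)/(-5*exp(2*p) + 2*exp(p) + 1)^2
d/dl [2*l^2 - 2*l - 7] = 4*l - 2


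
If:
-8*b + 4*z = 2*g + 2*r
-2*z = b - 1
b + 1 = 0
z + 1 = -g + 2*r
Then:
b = -1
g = 10/3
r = 8/3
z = 1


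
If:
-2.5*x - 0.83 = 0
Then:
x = -0.33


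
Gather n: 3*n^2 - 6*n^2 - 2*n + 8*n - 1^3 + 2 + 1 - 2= -3*n^2 + 6*n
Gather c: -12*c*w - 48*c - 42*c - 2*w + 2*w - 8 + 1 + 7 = c*(-12*w - 90)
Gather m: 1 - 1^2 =0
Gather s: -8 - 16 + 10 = -14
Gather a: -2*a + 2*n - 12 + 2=-2*a + 2*n - 10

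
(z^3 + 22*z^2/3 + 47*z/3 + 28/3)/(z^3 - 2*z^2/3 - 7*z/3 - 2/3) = (3*z^2 + 19*z + 28)/(3*z^2 - 5*z - 2)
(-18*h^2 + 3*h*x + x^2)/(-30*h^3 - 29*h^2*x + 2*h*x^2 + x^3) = (-3*h + x)/(-5*h^2 - 4*h*x + x^2)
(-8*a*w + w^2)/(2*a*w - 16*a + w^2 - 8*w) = w*(-8*a + w)/(2*a*w - 16*a + w^2 - 8*w)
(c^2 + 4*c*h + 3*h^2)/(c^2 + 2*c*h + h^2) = (c + 3*h)/(c + h)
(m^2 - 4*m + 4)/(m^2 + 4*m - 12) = (m - 2)/(m + 6)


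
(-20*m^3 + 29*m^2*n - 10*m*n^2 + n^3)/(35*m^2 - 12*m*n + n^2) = (-4*m^2 + 5*m*n - n^2)/(7*m - n)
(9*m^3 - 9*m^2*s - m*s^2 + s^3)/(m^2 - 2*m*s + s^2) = (-9*m^2 + s^2)/(-m + s)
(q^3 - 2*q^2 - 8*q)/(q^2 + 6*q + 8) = q*(q - 4)/(q + 4)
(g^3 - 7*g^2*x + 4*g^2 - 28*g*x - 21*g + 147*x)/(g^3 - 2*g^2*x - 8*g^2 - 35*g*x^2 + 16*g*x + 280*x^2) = (g^2 + 4*g - 21)/(g^2 + 5*g*x - 8*g - 40*x)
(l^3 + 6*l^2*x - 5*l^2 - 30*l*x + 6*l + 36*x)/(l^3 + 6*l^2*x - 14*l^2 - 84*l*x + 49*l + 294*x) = (l^2 - 5*l + 6)/(l^2 - 14*l + 49)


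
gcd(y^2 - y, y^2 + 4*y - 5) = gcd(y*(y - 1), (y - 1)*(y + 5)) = y - 1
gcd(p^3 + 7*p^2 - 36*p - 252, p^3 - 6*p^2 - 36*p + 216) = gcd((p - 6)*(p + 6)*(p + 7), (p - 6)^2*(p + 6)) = p^2 - 36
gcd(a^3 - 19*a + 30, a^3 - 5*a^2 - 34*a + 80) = a^2 + 3*a - 10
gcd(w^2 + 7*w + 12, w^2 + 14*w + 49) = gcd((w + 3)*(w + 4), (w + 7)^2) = 1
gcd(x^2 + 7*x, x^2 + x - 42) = x + 7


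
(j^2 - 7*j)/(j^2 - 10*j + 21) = j/(j - 3)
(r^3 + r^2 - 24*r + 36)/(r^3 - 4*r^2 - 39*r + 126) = (r - 2)/(r - 7)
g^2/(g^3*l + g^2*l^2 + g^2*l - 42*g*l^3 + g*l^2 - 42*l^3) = g^2/(l*(g^3 + g^2*l + g^2 - 42*g*l^2 + g*l - 42*l^2))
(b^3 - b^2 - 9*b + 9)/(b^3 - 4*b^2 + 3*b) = (b + 3)/b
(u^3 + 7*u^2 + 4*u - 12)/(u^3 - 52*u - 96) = (u - 1)/(u - 8)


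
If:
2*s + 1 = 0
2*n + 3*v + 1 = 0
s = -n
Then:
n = 1/2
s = -1/2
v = -2/3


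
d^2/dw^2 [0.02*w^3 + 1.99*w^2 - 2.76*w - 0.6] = 0.12*w + 3.98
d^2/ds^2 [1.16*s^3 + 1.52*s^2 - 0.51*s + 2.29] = 6.96*s + 3.04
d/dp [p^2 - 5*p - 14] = 2*p - 5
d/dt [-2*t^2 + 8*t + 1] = 8 - 4*t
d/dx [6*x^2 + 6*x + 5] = 12*x + 6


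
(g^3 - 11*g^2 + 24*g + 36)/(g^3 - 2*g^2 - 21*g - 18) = (g - 6)/(g + 3)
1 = 1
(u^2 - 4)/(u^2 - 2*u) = (u + 2)/u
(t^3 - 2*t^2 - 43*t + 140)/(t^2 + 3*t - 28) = t - 5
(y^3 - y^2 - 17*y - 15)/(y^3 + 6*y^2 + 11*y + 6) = (y - 5)/(y + 2)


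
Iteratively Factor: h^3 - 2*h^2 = (h)*(h^2 - 2*h) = h*(h - 2)*(h)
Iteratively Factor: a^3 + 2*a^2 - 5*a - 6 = (a + 3)*(a^2 - a - 2) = (a + 1)*(a + 3)*(a - 2)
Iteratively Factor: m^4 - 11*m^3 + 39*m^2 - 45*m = (m - 3)*(m^3 - 8*m^2 + 15*m) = (m - 5)*(m - 3)*(m^2 - 3*m) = m*(m - 5)*(m - 3)*(m - 3)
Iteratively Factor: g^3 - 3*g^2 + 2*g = (g)*(g^2 - 3*g + 2) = g*(g - 1)*(g - 2)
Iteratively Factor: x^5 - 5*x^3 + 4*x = (x + 2)*(x^4 - 2*x^3 - x^2 + 2*x) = (x - 1)*(x + 2)*(x^3 - x^2 - 2*x) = (x - 2)*(x - 1)*(x + 2)*(x^2 + x) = (x - 2)*(x - 1)*(x + 1)*(x + 2)*(x)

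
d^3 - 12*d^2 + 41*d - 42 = (d - 7)*(d - 3)*(d - 2)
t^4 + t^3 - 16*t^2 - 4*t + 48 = (t - 3)*(t - 2)*(t + 2)*(t + 4)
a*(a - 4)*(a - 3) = a^3 - 7*a^2 + 12*a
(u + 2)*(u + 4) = u^2 + 6*u + 8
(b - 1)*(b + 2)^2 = b^3 + 3*b^2 - 4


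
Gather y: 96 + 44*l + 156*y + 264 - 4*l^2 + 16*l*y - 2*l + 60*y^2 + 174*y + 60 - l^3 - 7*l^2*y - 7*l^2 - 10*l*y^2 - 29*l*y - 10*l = -l^3 - 11*l^2 + 32*l + y^2*(60 - 10*l) + y*(-7*l^2 - 13*l + 330) + 420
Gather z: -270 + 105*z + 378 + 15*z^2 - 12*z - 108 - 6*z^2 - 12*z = 9*z^2 + 81*z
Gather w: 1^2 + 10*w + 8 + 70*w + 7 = 80*w + 16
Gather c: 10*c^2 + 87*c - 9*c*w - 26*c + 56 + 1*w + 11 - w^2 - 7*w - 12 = 10*c^2 + c*(61 - 9*w) - w^2 - 6*w + 55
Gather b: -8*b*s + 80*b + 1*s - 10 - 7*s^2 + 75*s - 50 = b*(80 - 8*s) - 7*s^2 + 76*s - 60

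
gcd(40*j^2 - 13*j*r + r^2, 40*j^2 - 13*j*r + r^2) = 40*j^2 - 13*j*r + r^2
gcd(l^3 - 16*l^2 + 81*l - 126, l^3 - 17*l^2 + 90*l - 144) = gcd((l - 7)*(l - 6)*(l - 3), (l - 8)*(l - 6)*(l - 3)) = l^2 - 9*l + 18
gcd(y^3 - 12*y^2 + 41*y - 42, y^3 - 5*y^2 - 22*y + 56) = y^2 - 9*y + 14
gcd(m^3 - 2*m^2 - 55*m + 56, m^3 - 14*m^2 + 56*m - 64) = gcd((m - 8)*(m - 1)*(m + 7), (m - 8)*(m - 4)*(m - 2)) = m - 8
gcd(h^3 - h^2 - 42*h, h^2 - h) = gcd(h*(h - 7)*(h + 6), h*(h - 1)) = h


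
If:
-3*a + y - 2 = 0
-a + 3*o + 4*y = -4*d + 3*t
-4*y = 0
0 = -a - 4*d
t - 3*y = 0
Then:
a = -2/3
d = 1/6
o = -4/9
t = 0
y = 0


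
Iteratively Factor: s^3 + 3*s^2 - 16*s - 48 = (s + 4)*(s^2 - s - 12) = (s - 4)*(s + 4)*(s + 3)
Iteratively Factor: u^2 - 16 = (u - 4)*(u + 4)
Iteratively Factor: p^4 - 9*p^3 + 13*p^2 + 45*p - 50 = (p + 2)*(p^3 - 11*p^2 + 35*p - 25) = (p - 1)*(p + 2)*(p^2 - 10*p + 25) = (p - 5)*(p - 1)*(p + 2)*(p - 5)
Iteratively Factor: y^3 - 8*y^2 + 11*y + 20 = (y - 5)*(y^2 - 3*y - 4) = (y - 5)*(y - 4)*(y + 1)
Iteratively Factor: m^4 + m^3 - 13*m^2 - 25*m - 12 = (m + 1)*(m^3 - 13*m - 12) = (m + 1)^2*(m^2 - m - 12) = (m + 1)^2*(m + 3)*(m - 4)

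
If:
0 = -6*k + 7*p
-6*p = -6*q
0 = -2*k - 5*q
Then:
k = 0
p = 0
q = 0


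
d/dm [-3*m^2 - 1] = -6*m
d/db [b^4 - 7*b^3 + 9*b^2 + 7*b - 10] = 4*b^3 - 21*b^2 + 18*b + 7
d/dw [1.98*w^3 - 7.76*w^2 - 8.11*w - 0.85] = 5.94*w^2 - 15.52*w - 8.11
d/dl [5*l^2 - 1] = 10*l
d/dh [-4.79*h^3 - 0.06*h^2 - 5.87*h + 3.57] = -14.37*h^2 - 0.12*h - 5.87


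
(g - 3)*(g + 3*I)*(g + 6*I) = g^3 - 3*g^2 + 9*I*g^2 - 18*g - 27*I*g + 54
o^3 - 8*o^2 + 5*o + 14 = (o - 7)*(o - 2)*(o + 1)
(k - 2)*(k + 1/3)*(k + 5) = k^3 + 10*k^2/3 - 9*k - 10/3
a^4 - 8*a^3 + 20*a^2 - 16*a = a*(a - 4)*(a - 2)^2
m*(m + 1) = m^2 + m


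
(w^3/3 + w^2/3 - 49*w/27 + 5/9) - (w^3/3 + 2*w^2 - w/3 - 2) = -5*w^2/3 - 40*w/27 + 23/9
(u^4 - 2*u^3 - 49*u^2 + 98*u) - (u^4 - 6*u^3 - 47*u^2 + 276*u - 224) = 4*u^3 - 2*u^2 - 178*u + 224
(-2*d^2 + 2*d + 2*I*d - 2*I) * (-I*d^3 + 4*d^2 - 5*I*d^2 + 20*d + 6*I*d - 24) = 2*I*d^5 - 6*d^4 + 8*I*d^4 - 24*d^3 - 14*I*d^3 + 66*d^2 + 44*I*d^2 - 36*d - 88*I*d + 48*I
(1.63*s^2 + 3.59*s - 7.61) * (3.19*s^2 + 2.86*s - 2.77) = 5.1997*s^4 + 16.1139*s^3 - 18.5236*s^2 - 31.7089*s + 21.0797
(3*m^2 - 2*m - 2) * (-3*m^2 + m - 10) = -9*m^4 + 9*m^3 - 26*m^2 + 18*m + 20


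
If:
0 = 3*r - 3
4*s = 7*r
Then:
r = 1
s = 7/4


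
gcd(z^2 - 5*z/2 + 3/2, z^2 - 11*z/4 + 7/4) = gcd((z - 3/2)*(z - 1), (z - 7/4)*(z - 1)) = z - 1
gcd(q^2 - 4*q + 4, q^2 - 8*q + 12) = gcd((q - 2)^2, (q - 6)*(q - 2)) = q - 2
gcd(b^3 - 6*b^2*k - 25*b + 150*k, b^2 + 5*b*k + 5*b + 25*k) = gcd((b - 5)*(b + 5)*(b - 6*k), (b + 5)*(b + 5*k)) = b + 5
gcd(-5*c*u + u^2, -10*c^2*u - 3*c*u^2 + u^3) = -5*c*u + u^2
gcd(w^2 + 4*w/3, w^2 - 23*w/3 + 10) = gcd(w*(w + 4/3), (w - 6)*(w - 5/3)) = 1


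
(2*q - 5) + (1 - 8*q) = -6*q - 4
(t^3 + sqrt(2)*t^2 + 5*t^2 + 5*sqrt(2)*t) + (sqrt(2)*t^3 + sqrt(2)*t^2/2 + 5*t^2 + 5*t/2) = t^3 + sqrt(2)*t^3 + 3*sqrt(2)*t^2/2 + 10*t^2 + 5*t/2 + 5*sqrt(2)*t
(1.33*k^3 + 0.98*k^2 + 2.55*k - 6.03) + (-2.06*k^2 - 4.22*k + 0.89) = 1.33*k^3 - 1.08*k^2 - 1.67*k - 5.14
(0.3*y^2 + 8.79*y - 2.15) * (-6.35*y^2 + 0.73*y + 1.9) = -1.905*y^4 - 55.5975*y^3 + 20.6392*y^2 + 15.1315*y - 4.085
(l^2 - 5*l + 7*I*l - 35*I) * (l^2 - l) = l^4 - 6*l^3 + 7*I*l^3 + 5*l^2 - 42*I*l^2 + 35*I*l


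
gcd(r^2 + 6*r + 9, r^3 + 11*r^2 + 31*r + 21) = r + 3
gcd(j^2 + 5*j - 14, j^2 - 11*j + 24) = 1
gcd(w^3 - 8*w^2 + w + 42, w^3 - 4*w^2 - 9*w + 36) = w - 3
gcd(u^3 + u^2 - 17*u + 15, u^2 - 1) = u - 1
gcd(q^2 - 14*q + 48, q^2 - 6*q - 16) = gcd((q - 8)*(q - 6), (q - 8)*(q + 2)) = q - 8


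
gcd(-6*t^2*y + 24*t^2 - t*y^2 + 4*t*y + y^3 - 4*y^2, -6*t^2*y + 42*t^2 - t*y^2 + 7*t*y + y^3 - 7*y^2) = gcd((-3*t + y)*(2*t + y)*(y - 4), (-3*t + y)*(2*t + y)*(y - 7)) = -6*t^2 - t*y + y^2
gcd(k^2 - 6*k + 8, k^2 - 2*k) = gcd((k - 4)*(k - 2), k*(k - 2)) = k - 2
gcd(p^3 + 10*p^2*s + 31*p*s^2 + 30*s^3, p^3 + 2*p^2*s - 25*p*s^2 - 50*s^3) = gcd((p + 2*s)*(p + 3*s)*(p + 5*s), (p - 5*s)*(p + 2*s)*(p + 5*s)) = p^2 + 7*p*s + 10*s^2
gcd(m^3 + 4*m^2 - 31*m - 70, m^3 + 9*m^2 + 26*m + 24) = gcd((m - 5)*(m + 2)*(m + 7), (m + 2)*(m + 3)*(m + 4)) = m + 2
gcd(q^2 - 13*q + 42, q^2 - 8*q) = 1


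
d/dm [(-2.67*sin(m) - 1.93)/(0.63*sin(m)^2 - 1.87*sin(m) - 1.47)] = (1.6821*sin(m)^2 + 2.4318*sin(m) + 0.315799999999999)*cos(m)/(0.3969*sin(m)^4 - 2.3562*sin(m)^3 + 1.6447*sin(m)^2 + 5.4978*sin(m) + 2.1609)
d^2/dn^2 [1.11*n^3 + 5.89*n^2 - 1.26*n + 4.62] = 6.66*n + 11.78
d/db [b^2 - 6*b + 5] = 2*b - 6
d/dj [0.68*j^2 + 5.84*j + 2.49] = 1.36*j + 5.84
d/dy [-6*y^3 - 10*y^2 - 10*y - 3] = -18*y^2 - 20*y - 10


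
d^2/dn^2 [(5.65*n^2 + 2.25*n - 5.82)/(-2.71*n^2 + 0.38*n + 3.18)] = (-44.68519*n^3 - 35.6874480000001*n^2 - 152.300916*n - 6.84031200000002)/(19.902511*n^6 - 8.372274*n^5 - 68.888742*n^4 + 19.593712*n^3 + 80.836236*n^2 - 11.528136*n - 32.157432)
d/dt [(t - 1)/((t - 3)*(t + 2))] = (-t^2 + 2*t - 7)/(t^4 - 2*t^3 - 11*t^2 + 12*t + 36)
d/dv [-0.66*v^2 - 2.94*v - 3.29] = -1.32*v - 2.94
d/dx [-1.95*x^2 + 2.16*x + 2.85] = 2.16 - 3.9*x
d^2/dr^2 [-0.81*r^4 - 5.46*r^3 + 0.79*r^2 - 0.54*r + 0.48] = -9.72*r^2 - 32.76*r + 1.58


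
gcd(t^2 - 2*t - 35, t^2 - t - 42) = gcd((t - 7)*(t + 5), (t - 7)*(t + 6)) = t - 7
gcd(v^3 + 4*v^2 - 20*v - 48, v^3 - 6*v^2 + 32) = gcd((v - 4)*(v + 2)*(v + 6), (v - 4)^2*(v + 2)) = v^2 - 2*v - 8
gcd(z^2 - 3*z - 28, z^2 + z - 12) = z + 4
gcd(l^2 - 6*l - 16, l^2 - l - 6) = l + 2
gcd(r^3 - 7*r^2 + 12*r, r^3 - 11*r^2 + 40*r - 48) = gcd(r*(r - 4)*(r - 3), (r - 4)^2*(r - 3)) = r^2 - 7*r + 12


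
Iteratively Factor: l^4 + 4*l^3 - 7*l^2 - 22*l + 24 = (l + 3)*(l^3 + l^2 - 10*l + 8) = (l - 2)*(l + 3)*(l^2 + 3*l - 4) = (l - 2)*(l + 3)*(l + 4)*(l - 1)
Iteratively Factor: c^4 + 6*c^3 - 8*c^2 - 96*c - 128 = (c - 4)*(c^3 + 10*c^2 + 32*c + 32) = (c - 4)*(c + 2)*(c^2 + 8*c + 16) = (c - 4)*(c + 2)*(c + 4)*(c + 4)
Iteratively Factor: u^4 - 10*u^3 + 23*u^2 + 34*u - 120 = (u - 3)*(u^3 - 7*u^2 + 2*u + 40) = (u - 5)*(u - 3)*(u^2 - 2*u - 8) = (u - 5)*(u - 4)*(u - 3)*(u + 2)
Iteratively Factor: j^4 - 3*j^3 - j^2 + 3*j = (j)*(j^3 - 3*j^2 - j + 3) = j*(j - 1)*(j^2 - 2*j - 3) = j*(j - 3)*(j - 1)*(j + 1)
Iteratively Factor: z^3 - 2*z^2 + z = (z - 1)*(z^2 - z) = z*(z - 1)*(z - 1)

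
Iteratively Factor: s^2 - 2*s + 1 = (s - 1)*(s - 1)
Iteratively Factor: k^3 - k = (k - 1)*(k^2 + k) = k*(k - 1)*(k + 1)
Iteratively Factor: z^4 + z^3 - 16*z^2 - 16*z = (z)*(z^3 + z^2 - 16*z - 16) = z*(z - 4)*(z^2 + 5*z + 4) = z*(z - 4)*(z + 4)*(z + 1)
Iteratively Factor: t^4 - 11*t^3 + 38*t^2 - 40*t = (t - 5)*(t^3 - 6*t^2 + 8*t) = t*(t - 5)*(t^2 - 6*t + 8) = t*(t - 5)*(t - 4)*(t - 2)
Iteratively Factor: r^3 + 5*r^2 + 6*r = (r + 3)*(r^2 + 2*r) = r*(r + 3)*(r + 2)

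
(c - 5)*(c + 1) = c^2 - 4*c - 5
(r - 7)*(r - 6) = r^2 - 13*r + 42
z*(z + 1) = z^2 + z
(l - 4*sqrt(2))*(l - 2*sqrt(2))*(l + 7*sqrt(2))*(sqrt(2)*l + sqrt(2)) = sqrt(2)*l^4 + sqrt(2)*l^3 + 2*l^3 - 68*sqrt(2)*l^2 + 2*l^2 - 68*sqrt(2)*l + 224*l + 224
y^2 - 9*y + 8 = (y - 8)*(y - 1)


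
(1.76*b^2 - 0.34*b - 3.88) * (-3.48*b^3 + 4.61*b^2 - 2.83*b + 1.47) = -6.1248*b^5 + 9.2968*b^4 + 6.9542*b^3 - 14.3374*b^2 + 10.4806*b - 5.7036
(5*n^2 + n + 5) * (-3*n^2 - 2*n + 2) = -15*n^4 - 13*n^3 - 7*n^2 - 8*n + 10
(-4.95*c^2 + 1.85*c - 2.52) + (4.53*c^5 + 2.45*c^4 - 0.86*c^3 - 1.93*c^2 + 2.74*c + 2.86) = 4.53*c^5 + 2.45*c^4 - 0.86*c^3 - 6.88*c^2 + 4.59*c + 0.34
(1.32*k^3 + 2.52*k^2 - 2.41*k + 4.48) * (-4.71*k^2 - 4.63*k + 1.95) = -6.2172*k^5 - 17.9808*k^4 + 2.2575*k^3 - 5.0285*k^2 - 25.4419*k + 8.736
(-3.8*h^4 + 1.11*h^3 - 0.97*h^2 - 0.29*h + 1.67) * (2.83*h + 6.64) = -10.754*h^5 - 22.0907*h^4 + 4.6253*h^3 - 7.2615*h^2 + 2.8005*h + 11.0888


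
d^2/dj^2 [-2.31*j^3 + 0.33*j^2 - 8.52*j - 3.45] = 0.66 - 13.86*j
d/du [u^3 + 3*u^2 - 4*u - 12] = 3*u^2 + 6*u - 4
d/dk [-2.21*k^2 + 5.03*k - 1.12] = 5.03 - 4.42*k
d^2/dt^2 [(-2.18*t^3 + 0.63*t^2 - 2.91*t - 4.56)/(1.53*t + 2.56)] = (-10.206324*t^3 - 51.231744*t^2 - 85.721088*t + 9.704304)/(3.581577*t^3 + 17.978112*t^2 + 30.081024*t + 16.777216)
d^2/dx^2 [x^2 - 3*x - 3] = 2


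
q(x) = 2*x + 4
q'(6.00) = 2.00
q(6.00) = 16.00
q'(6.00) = 2.00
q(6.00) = 16.00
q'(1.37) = 2.00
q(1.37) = 6.74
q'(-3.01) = 2.00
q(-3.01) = -2.02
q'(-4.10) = 2.00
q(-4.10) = -4.20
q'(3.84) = 2.00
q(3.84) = 11.68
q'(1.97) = 2.00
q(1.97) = 7.94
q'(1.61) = 2.00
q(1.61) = 7.22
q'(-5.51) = 2.00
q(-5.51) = -7.02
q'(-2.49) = 2.00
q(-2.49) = -0.98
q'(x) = 2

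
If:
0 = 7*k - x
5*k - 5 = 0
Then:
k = 1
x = 7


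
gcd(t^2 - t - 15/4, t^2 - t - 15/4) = t^2 - t - 15/4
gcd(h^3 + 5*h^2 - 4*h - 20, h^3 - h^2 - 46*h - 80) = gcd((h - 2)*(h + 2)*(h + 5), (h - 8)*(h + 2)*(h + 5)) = h^2 + 7*h + 10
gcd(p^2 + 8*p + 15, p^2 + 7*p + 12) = p + 3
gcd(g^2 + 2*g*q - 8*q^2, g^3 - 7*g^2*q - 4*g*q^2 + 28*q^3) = -g + 2*q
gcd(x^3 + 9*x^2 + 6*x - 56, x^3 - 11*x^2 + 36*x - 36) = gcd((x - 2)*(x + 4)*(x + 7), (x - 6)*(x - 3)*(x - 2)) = x - 2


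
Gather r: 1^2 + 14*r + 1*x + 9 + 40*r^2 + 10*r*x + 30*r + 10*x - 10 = 40*r^2 + r*(10*x + 44) + 11*x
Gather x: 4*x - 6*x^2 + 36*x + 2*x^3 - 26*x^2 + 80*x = 2*x^3 - 32*x^2 + 120*x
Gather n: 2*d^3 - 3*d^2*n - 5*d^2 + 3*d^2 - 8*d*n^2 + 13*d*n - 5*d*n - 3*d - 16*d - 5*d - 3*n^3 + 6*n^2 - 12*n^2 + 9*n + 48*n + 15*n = 2*d^3 - 2*d^2 - 24*d - 3*n^3 + n^2*(-8*d - 6) + n*(-3*d^2 + 8*d + 72)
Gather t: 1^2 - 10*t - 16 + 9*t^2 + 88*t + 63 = 9*t^2 + 78*t + 48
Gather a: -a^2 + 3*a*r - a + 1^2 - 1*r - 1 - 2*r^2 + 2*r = -a^2 + a*(3*r - 1) - 2*r^2 + r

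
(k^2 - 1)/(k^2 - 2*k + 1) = (k + 1)/(k - 1)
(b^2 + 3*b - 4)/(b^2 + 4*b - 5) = (b + 4)/(b + 5)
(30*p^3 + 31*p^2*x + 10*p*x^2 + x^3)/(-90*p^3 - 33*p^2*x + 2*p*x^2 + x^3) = (2*p + x)/(-6*p + x)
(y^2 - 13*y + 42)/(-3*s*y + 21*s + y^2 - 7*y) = (y - 6)/(-3*s + y)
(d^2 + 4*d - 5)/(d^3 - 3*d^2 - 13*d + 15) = (d + 5)/(d^2 - 2*d - 15)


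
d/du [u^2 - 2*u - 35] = 2*u - 2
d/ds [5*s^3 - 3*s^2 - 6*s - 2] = 15*s^2 - 6*s - 6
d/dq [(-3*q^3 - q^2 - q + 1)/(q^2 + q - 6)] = (-3*q^4 - 6*q^3 + 54*q^2 + 10*q + 5)/(q^4 + 2*q^3 - 11*q^2 - 12*q + 36)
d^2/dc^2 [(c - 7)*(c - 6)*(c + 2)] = 6*c - 22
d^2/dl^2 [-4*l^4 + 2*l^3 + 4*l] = 12*l*(1 - 4*l)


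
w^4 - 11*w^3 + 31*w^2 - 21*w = w*(w - 7)*(w - 3)*(w - 1)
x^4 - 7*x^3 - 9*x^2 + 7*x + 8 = (x - 8)*(x - 1)*(x + 1)^2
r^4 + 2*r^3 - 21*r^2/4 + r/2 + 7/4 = (r - 1)^2*(r + 1/2)*(r + 7/2)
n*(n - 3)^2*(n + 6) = n^4 - 27*n^2 + 54*n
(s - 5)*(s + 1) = s^2 - 4*s - 5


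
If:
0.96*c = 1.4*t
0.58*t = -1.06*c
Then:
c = 0.00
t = 0.00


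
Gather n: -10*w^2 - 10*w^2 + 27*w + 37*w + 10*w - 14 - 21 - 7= -20*w^2 + 74*w - 42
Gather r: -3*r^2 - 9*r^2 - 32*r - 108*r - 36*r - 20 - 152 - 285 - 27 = -12*r^2 - 176*r - 484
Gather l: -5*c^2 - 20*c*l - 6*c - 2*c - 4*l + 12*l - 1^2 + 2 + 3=-5*c^2 - 8*c + l*(8 - 20*c) + 4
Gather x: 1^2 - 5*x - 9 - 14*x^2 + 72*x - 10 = -14*x^2 + 67*x - 18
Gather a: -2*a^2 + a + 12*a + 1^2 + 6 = -2*a^2 + 13*a + 7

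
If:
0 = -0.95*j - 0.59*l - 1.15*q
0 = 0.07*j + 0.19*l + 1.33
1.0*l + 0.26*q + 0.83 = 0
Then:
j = -9.80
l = -3.39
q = 9.84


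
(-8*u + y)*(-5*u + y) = 40*u^2 - 13*u*y + y^2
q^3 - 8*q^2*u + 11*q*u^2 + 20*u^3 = (q - 5*u)*(q - 4*u)*(q + u)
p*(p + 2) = p^2 + 2*p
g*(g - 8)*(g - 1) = g^3 - 9*g^2 + 8*g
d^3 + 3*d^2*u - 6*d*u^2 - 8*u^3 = (d - 2*u)*(d + u)*(d + 4*u)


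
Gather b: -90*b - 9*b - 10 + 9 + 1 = -99*b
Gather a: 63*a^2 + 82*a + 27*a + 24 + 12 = 63*a^2 + 109*a + 36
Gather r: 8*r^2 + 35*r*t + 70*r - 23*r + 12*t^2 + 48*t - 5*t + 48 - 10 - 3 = 8*r^2 + r*(35*t + 47) + 12*t^2 + 43*t + 35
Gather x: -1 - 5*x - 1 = -5*x - 2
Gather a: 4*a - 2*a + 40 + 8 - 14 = 2*a + 34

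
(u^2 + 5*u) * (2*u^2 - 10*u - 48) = 2*u^4 - 98*u^2 - 240*u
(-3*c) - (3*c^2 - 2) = -3*c^2 - 3*c + 2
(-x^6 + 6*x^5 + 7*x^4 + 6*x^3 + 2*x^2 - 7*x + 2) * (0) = 0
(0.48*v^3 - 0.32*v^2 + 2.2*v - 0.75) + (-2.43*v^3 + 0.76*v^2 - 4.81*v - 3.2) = -1.95*v^3 + 0.44*v^2 - 2.61*v - 3.95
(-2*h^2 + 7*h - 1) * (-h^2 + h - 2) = 2*h^4 - 9*h^3 + 12*h^2 - 15*h + 2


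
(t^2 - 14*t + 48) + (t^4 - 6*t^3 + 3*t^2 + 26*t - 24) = t^4 - 6*t^3 + 4*t^2 + 12*t + 24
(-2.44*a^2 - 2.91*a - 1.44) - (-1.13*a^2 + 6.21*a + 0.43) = -1.31*a^2 - 9.12*a - 1.87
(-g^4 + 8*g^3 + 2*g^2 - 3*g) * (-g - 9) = g^5 + g^4 - 74*g^3 - 15*g^2 + 27*g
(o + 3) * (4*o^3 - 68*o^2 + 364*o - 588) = 4*o^4 - 56*o^3 + 160*o^2 + 504*o - 1764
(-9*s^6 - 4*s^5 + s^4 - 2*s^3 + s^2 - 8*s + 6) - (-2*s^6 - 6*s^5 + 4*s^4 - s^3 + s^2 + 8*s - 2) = -7*s^6 + 2*s^5 - 3*s^4 - s^3 - 16*s + 8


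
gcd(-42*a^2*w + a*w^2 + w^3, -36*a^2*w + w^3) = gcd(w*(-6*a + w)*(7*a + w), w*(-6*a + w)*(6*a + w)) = -6*a*w + w^2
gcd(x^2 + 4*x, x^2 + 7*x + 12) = x + 4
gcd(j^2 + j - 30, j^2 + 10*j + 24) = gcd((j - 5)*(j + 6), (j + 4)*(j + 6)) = j + 6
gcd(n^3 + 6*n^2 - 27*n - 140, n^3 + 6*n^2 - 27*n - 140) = n^3 + 6*n^2 - 27*n - 140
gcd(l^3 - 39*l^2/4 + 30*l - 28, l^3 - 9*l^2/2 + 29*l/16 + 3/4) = l - 4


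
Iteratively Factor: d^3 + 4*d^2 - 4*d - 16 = (d + 4)*(d^2 - 4) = (d - 2)*(d + 4)*(d + 2)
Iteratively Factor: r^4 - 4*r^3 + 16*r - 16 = (r + 2)*(r^3 - 6*r^2 + 12*r - 8) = (r - 2)*(r + 2)*(r^2 - 4*r + 4) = (r - 2)^2*(r + 2)*(r - 2)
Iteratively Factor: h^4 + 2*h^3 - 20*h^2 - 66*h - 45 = (h + 3)*(h^3 - h^2 - 17*h - 15) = (h + 3)^2*(h^2 - 4*h - 5) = (h + 1)*(h + 3)^2*(h - 5)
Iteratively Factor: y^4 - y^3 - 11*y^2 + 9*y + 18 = (y - 3)*(y^3 + 2*y^2 - 5*y - 6) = (y - 3)*(y - 2)*(y^2 + 4*y + 3) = (y - 3)*(y - 2)*(y + 1)*(y + 3)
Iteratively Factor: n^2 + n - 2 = (n - 1)*(n + 2)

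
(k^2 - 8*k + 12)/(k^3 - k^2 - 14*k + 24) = (k - 6)/(k^2 + k - 12)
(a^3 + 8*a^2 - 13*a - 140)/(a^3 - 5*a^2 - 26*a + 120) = (a + 7)/(a - 6)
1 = 1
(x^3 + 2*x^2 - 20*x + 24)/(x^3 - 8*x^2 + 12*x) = (x^2 + 4*x - 12)/(x*(x - 6))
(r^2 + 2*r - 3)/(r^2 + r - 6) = (r - 1)/(r - 2)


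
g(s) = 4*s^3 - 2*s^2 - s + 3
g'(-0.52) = 4.32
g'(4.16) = 190.03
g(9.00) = 2748.00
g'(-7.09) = 630.58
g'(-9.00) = 1007.00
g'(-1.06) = 16.72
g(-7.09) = -1516.05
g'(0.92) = 5.48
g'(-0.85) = 11.07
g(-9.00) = -3066.00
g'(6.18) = 432.59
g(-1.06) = -2.95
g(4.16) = 252.19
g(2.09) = 28.69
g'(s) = 12*s^2 - 4*s - 1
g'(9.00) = 935.00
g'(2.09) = 43.06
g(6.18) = 864.55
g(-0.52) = 2.42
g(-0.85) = -0.05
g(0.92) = 3.50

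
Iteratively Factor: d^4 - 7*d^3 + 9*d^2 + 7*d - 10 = (d - 2)*(d^3 - 5*d^2 - d + 5) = (d - 5)*(d - 2)*(d^2 - 1) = (d - 5)*(d - 2)*(d + 1)*(d - 1)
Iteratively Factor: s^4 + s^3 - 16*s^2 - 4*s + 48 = (s - 2)*(s^3 + 3*s^2 - 10*s - 24) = (s - 2)*(s + 2)*(s^2 + s - 12) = (s - 2)*(s + 2)*(s + 4)*(s - 3)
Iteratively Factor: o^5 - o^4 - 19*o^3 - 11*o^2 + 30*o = (o)*(o^4 - o^3 - 19*o^2 - 11*o + 30) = o*(o - 1)*(o^3 - 19*o - 30) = o*(o - 1)*(o + 3)*(o^2 - 3*o - 10) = o*(o - 5)*(o - 1)*(o + 3)*(o + 2)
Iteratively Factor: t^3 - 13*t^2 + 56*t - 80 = (t - 4)*(t^2 - 9*t + 20) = (t - 4)^2*(t - 5)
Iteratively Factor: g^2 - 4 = (g + 2)*(g - 2)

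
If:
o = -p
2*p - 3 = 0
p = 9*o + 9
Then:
No Solution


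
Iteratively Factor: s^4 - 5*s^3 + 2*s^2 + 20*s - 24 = (s - 2)*(s^3 - 3*s^2 - 4*s + 12) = (s - 3)*(s - 2)*(s^2 - 4) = (s - 3)*(s - 2)*(s + 2)*(s - 2)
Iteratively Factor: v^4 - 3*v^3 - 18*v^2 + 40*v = (v)*(v^3 - 3*v^2 - 18*v + 40) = v*(v + 4)*(v^2 - 7*v + 10) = v*(v - 2)*(v + 4)*(v - 5)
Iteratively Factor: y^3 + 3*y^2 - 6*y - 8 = (y + 4)*(y^2 - y - 2) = (y + 1)*(y + 4)*(y - 2)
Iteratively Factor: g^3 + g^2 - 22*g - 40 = (g + 2)*(g^2 - g - 20) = (g - 5)*(g + 2)*(g + 4)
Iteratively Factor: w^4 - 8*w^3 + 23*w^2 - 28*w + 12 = (w - 2)*(w^3 - 6*w^2 + 11*w - 6) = (w - 2)^2*(w^2 - 4*w + 3) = (w - 2)^2*(w - 1)*(w - 3)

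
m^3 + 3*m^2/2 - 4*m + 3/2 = (m - 1)*(m - 1/2)*(m + 3)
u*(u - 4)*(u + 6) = u^3 + 2*u^2 - 24*u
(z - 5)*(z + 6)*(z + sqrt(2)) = z^3 + z^2 + sqrt(2)*z^2 - 30*z + sqrt(2)*z - 30*sqrt(2)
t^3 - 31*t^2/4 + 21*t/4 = t*(t - 7)*(t - 3/4)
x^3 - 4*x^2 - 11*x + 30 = (x - 5)*(x - 2)*(x + 3)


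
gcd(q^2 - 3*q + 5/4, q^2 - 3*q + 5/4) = q^2 - 3*q + 5/4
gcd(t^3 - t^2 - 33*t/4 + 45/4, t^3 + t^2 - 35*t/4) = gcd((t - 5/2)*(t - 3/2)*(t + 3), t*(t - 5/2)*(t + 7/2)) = t - 5/2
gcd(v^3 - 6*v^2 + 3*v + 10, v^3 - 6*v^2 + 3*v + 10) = v^3 - 6*v^2 + 3*v + 10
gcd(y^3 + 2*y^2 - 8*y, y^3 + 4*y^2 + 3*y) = y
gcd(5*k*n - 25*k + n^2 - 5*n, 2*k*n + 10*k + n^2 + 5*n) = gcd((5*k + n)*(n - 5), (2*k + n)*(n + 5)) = 1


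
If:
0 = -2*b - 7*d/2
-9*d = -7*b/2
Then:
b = 0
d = 0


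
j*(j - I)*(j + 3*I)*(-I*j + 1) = -I*j^4 + 3*j^3 - I*j^2 + 3*j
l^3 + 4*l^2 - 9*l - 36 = (l - 3)*(l + 3)*(l + 4)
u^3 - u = u*(u - 1)*(u + 1)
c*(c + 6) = c^2 + 6*c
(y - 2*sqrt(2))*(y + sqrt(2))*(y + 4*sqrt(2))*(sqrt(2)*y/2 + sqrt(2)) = sqrt(2)*y^4/2 + sqrt(2)*y^3 + 3*y^3 - 6*sqrt(2)*y^2 + 6*y^2 - 12*sqrt(2)*y - 16*y - 32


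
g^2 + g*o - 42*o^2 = (g - 6*o)*(g + 7*o)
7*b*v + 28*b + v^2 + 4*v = (7*b + v)*(v + 4)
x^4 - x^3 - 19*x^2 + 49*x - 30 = (x - 3)*(x - 2)*(x - 1)*(x + 5)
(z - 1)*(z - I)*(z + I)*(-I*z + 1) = -I*z^4 + z^3 + I*z^3 - z^2 - I*z^2 + z + I*z - 1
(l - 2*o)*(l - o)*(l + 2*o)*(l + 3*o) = l^4 + 2*l^3*o - 7*l^2*o^2 - 8*l*o^3 + 12*o^4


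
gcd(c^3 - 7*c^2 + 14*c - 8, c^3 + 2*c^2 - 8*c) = c - 2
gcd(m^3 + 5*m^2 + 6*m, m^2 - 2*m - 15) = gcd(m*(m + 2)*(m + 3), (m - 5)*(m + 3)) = m + 3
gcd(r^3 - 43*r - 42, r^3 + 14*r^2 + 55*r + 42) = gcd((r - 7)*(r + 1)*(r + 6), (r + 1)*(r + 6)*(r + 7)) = r^2 + 7*r + 6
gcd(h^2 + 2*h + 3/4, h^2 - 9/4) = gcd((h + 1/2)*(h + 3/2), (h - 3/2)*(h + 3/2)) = h + 3/2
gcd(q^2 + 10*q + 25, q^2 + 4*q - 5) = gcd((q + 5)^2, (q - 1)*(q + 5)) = q + 5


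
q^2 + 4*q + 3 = (q + 1)*(q + 3)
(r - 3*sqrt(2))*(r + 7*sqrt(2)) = r^2 + 4*sqrt(2)*r - 42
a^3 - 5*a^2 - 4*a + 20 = (a - 5)*(a - 2)*(a + 2)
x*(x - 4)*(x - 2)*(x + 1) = x^4 - 5*x^3 + 2*x^2 + 8*x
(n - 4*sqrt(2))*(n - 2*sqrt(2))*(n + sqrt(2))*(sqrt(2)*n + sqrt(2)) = sqrt(2)*n^4 - 10*n^3 + sqrt(2)*n^3 - 10*n^2 + 4*sqrt(2)*n^2 + 4*sqrt(2)*n + 32*n + 32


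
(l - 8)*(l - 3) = l^2 - 11*l + 24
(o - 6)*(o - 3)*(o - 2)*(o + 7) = o^4 - 4*o^3 - 41*o^2 + 216*o - 252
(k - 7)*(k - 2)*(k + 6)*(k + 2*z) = k^4 + 2*k^3*z - 3*k^3 - 6*k^2*z - 40*k^2 - 80*k*z + 84*k + 168*z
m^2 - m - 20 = (m - 5)*(m + 4)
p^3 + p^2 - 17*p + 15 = (p - 3)*(p - 1)*(p + 5)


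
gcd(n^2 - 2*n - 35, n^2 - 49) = n - 7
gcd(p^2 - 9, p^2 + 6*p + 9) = p + 3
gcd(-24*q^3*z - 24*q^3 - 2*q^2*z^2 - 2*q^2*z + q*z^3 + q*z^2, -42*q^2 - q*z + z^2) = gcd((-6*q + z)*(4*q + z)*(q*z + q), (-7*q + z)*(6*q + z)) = 1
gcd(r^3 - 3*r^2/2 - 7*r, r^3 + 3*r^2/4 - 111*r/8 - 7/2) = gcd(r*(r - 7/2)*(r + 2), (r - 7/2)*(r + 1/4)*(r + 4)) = r - 7/2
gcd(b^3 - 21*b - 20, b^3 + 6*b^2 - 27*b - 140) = b^2 - b - 20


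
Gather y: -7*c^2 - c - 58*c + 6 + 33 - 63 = -7*c^2 - 59*c - 24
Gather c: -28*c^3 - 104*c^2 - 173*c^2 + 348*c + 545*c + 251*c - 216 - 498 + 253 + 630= -28*c^3 - 277*c^2 + 1144*c + 169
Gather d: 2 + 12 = 14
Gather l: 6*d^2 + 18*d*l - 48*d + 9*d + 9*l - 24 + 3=6*d^2 - 39*d + l*(18*d + 9) - 21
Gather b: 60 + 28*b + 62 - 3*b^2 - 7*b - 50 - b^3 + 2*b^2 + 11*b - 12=-b^3 - b^2 + 32*b + 60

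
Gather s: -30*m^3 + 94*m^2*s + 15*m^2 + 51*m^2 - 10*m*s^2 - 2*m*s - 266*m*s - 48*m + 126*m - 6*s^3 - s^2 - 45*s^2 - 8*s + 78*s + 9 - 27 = -30*m^3 + 66*m^2 + 78*m - 6*s^3 + s^2*(-10*m - 46) + s*(94*m^2 - 268*m + 70) - 18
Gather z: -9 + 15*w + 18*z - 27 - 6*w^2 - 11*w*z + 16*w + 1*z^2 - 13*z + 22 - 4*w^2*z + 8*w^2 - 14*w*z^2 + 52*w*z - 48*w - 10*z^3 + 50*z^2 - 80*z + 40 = 2*w^2 - 17*w - 10*z^3 + z^2*(51 - 14*w) + z*(-4*w^2 + 41*w - 75) + 26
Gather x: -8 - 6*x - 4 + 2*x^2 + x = 2*x^2 - 5*x - 12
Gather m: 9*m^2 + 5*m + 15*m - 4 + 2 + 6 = 9*m^2 + 20*m + 4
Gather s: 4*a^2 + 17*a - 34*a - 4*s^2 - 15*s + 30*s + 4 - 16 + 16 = 4*a^2 - 17*a - 4*s^2 + 15*s + 4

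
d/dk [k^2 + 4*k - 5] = 2*k + 4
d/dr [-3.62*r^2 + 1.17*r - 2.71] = 1.17 - 7.24*r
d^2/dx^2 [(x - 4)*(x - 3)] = 2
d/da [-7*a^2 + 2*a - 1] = 2 - 14*a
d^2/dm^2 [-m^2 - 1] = -2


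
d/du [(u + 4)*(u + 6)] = 2*u + 10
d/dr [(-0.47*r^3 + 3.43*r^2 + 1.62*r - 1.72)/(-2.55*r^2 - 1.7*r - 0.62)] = (1.1985*r^4 + 1.598*r^3 - 0.825800000000001*r^2 - 13.0252*r - 3.9284)/(6.5025*r^4 + 8.67*r^3 + 6.052*r^2 + 2.108*r + 0.3844)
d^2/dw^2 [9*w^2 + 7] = 18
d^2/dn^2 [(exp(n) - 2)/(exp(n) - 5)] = 3*(exp(n) + 5)*exp(n)/(exp(3*n) - 15*exp(2*n) + 75*exp(n) - 125)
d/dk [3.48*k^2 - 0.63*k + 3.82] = 6.96*k - 0.63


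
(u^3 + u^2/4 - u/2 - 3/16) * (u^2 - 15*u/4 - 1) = u^5 - 7*u^4/2 - 39*u^3/16 + 23*u^2/16 + 77*u/64 + 3/16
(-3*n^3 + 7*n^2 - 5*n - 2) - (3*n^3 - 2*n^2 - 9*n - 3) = -6*n^3 + 9*n^2 + 4*n + 1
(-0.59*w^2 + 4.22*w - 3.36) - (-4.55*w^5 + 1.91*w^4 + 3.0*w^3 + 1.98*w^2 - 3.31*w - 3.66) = 4.55*w^5 - 1.91*w^4 - 3.0*w^3 - 2.57*w^2 + 7.53*w + 0.3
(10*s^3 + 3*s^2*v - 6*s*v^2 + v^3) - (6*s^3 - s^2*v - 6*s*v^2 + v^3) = 4*s^3 + 4*s^2*v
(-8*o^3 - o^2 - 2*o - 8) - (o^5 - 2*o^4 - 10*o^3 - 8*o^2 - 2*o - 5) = -o^5 + 2*o^4 + 2*o^3 + 7*o^2 - 3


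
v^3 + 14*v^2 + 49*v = v*(v + 7)^2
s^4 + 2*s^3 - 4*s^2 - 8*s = s*(s - 2)*(s + 2)^2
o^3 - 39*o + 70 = (o - 5)*(o - 2)*(o + 7)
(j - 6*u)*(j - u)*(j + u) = j^3 - 6*j^2*u - j*u^2 + 6*u^3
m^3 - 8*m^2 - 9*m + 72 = (m - 8)*(m - 3)*(m + 3)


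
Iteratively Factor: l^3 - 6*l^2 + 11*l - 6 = (l - 2)*(l^2 - 4*l + 3) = (l - 2)*(l - 1)*(l - 3)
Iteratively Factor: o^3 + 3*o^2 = (o)*(o^2 + 3*o) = o^2*(o + 3)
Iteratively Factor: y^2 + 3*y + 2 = (y + 2)*(y + 1)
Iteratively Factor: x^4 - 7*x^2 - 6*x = (x + 2)*(x^3 - 2*x^2 - 3*x) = (x - 3)*(x + 2)*(x^2 + x) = (x - 3)*(x + 1)*(x + 2)*(x)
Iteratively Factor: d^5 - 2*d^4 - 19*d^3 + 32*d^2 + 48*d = (d + 4)*(d^4 - 6*d^3 + 5*d^2 + 12*d) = (d + 1)*(d + 4)*(d^3 - 7*d^2 + 12*d) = (d - 3)*(d + 1)*(d + 4)*(d^2 - 4*d) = d*(d - 3)*(d + 1)*(d + 4)*(d - 4)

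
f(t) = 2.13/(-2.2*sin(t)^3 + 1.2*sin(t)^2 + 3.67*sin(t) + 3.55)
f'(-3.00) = 0.72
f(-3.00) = 0.70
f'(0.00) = -0.62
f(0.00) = 0.60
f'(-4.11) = 0.04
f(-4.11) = 0.35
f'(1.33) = 0.00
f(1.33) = 0.34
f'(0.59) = -0.17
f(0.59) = 0.38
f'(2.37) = 0.09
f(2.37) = 0.36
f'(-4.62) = -0.00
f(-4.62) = 0.34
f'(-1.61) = -0.04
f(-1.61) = 0.65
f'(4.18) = -0.49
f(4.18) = 0.79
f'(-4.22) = 0.02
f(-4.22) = 0.34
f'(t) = 2.13*(6.6*sin(t)^2*cos(t) - 2.4*sin(t)*cos(t) - 3.67*cos(t))/(-2.2*sin(t)^3 + 1.2*sin(t)^2 + 3.67*sin(t) + 3.55)^2 = (14.058*sin(t)^2 - 5.112*sin(t) - 7.8171)*cos(t)/(-2.2*sin(t)^3 + 1.2*sin(t)^2 + 3.67*sin(t) + 3.55)^2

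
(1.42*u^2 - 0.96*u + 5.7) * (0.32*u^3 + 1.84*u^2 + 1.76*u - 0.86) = 0.4544*u^5 + 2.3056*u^4 + 2.5568*u^3 + 7.5772*u^2 + 10.8576*u - 4.902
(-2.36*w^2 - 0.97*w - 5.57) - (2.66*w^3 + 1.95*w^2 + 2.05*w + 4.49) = -2.66*w^3 - 4.31*w^2 - 3.02*w - 10.06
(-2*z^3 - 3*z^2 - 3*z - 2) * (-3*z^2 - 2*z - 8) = 6*z^5 + 13*z^4 + 31*z^3 + 36*z^2 + 28*z + 16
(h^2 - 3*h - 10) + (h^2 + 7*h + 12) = 2*h^2 + 4*h + 2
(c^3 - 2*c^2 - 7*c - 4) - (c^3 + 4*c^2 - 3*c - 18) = -6*c^2 - 4*c + 14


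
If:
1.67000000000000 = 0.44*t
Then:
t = 3.80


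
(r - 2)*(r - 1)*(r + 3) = r^3 - 7*r + 6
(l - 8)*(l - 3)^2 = l^3 - 14*l^2 + 57*l - 72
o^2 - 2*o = o*(o - 2)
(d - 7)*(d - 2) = d^2 - 9*d + 14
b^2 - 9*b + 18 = (b - 6)*(b - 3)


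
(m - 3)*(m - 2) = m^2 - 5*m + 6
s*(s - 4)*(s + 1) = s^3 - 3*s^2 - 4*s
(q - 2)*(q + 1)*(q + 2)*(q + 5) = q^4 + 6*q^3 + q^2 - 24*q - 20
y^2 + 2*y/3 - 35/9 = (y - 5/3)*(y + 7/3)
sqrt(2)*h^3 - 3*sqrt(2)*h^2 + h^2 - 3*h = h*(h - 3)*(sqrt(2)*h + 1)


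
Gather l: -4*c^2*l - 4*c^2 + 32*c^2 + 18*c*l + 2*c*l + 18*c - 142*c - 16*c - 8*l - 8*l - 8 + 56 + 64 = 28*c^2 - 140*c + l*(-4*c^2 + 20*c - 16) + 112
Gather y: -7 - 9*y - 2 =-9*y - 9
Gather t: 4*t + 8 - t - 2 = 3*t + 6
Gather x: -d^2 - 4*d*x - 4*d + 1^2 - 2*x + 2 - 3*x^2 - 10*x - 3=-d^2 - 4*d - 3*x^2 + x*(-4*d - 12)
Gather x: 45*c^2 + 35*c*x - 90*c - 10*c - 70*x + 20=45*c^2 - 100*c + x*(35*c - 70) + 20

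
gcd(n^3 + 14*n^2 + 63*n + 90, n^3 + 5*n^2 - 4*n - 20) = n + 5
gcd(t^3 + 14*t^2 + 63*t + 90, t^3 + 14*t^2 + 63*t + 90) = t^3 + 14*t^2 + 63*t + 90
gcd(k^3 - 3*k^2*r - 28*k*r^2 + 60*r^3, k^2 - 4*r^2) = -k + 2*r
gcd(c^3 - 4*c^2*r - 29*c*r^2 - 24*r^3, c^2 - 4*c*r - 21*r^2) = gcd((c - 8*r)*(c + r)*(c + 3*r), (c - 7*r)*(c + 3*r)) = c + 3*r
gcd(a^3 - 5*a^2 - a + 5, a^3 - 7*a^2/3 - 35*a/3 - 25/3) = a^2 - 4*a - 5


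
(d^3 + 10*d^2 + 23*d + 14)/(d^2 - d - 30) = (d^3 + 10*d^2 + 23*d + 14)/(d^2 - d - 30)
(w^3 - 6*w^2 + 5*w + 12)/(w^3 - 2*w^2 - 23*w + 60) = (w + 1)/(w + 5)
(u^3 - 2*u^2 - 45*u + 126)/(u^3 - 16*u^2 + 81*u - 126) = (u + 7)/(u - 7)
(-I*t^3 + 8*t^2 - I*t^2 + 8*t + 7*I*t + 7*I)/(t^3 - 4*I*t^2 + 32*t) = (-I*t^3 + t^2*(8 - I) + t*(8 + 7*I) + 7*I)/(t*(t^2 - 4*I*t + 32))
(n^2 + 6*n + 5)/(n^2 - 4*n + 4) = (n^2 + 6*n + 5)/(n^2 - 4*n + 4)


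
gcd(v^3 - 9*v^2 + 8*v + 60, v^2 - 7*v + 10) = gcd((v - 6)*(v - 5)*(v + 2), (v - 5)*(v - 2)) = v - 5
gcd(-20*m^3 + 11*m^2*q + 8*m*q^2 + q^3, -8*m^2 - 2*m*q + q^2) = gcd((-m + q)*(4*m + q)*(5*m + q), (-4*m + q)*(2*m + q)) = 1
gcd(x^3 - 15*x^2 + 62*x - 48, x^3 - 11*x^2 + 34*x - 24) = x^2 - 7*x + 6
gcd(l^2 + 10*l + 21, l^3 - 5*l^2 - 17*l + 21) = l + 3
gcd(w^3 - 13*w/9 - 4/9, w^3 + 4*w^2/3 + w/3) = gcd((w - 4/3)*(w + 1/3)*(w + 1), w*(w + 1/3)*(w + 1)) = w^2 + 4*w/3 + 1/3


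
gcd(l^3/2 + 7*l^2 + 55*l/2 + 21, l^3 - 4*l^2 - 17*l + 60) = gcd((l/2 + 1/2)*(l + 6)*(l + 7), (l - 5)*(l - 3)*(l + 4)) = 1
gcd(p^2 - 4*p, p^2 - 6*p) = p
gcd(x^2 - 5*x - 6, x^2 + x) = x + 1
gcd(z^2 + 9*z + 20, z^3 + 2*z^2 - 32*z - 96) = z + 4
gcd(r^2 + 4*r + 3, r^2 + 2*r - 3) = r + 3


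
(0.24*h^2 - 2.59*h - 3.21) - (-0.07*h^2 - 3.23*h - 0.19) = 0.31*h^2 + 0.64*h - 3.02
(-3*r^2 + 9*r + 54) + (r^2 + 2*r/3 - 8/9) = -2*r^2 + 29*r/3 + 478/9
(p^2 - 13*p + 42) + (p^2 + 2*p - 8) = 2*p^2 - 11*p + 34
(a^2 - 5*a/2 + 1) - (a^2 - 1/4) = 5/4 - 5*a/2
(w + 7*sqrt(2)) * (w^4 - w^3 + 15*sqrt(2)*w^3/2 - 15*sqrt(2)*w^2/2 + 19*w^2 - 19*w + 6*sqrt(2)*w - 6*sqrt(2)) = w^5 - w^4 + 29*sqrt(2)*w^4/2 - 29*sqrt(2)*w^3/2 + 124*w^3 - 124*w^2 + 139*sqrt(2)*w^2 - 139*sqrt(2)*w + 84*w - 84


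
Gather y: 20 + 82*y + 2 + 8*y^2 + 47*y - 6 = 8*y^2 + 129*y + 16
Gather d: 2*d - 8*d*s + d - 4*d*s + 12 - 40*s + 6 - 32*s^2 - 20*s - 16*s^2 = d*(3 - 12*s) - 48*s^2 - 60*s + 18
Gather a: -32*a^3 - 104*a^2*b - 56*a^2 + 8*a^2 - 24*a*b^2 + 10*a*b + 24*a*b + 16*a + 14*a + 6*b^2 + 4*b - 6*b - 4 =-32*a^3 + a^2*(-104*b - 48) + a*(-24*b^2 + 34*b + 30) + 6*b^2 - 2*b - 4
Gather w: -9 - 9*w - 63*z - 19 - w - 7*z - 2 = -10*w - 70*z - 30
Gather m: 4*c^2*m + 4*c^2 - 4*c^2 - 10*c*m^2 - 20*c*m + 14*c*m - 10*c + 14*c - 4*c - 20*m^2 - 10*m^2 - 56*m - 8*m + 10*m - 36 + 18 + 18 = m^2*(-10*c - 30) + m*(4*c^2 - 6*c - 54)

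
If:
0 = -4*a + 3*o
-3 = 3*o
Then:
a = -3/4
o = -1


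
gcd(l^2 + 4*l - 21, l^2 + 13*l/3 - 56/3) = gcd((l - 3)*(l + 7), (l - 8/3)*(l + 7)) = l + 7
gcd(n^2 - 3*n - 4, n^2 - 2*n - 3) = n + 1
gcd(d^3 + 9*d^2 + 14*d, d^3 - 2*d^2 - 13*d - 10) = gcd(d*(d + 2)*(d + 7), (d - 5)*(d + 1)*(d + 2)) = d + 2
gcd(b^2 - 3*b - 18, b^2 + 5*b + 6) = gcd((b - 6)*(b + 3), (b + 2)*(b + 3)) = b + 3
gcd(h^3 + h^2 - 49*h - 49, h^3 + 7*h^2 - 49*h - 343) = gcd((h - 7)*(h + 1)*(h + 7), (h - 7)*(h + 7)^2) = h^2 - 49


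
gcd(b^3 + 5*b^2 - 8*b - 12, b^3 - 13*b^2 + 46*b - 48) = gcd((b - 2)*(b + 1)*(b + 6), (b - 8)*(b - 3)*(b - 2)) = b - 2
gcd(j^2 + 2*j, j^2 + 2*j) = j^2 + 2*j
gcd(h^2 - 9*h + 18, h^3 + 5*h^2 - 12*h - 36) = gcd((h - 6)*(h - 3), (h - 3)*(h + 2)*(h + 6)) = h - 3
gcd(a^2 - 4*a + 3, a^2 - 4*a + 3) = a^2 - 4*a + 3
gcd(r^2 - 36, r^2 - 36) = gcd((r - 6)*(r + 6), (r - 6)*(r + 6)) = r^2 - 36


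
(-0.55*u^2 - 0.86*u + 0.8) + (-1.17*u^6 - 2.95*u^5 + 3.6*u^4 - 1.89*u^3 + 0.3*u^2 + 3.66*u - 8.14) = -1.17*u^6 - 2.95*u^5 + 3.6*u^4 - 1.89*u^3 - 0.25*u^2 + 2.8*u - 7.34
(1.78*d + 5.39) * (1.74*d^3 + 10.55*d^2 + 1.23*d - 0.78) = 3.0972*d^4 + 28.1576*d^3 + 59.0539*d^2 + 5.2413*d - 4.2042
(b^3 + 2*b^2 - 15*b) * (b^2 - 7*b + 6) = b^5 - 5*b^4 - 23*b^3 + 117*b^2 - 90*b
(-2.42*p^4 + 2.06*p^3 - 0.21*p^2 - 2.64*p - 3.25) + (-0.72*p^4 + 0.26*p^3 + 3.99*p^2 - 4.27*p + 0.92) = -3.14*p^4 + 2.32*p^3 + 3.78*p^2 - 6.91*p - 2.33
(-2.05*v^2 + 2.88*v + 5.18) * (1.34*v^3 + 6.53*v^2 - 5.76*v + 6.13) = -2.747*v^5 - 9.5273*v^4 + 37.5556*v^3 + 4.6701*v^2 - 12.1824*v + 31.7534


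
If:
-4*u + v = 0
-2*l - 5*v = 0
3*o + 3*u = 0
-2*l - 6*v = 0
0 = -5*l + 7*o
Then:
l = 0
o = 0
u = 0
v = 0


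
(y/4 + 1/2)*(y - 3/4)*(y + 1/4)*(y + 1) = y^4/4 + 5*y^3/8 + 5*y^2/64 - 25*y/64 - 3/32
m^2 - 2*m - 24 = (m - 6)*(m + 4)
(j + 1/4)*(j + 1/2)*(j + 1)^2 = j^4 + 11*j^3/4 + 21*j^2/8 + j + 1/8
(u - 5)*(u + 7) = u^2 + 2*u - 35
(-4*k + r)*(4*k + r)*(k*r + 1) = -16*k^3*r - 16*k^2 + k*r^3 + r^2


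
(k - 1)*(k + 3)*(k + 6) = k^3 + 8*k^2 + 9*k - 18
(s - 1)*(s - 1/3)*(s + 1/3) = s^3 - s^2 - s/9 + 1/9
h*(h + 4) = h^2 + 4*h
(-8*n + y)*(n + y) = -8*n^2 - 7*n*y + y^2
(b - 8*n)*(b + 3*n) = b^2 - 5*b*n - 24*n^2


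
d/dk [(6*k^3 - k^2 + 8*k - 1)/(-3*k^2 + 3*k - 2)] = (-18*k^4 + 36*k^3 - 15*k^2 - 2*k - 13)/(9*k^4 - 18*k^3 + 21*k^2 - 12*k + 4)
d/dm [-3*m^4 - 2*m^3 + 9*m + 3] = -12*m^3 - 6*m^2 + 9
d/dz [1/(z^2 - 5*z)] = (5 - 2*z)/(z^2*(z - 5)^2)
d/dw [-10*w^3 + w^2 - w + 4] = -30*w^2 + 2*w - 1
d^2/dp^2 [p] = 0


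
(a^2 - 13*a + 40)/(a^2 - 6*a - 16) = (a - 5)/(a + 2)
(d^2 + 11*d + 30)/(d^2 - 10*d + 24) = (d^2 + 11*d + 30)/(d^2 - 10*d + 24)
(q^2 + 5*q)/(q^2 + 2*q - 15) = q/(q - 3)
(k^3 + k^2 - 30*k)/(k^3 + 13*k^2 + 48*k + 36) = k*(k - 5)/(k^2 + 7*k + 6)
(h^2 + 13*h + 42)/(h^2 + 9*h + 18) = (h + 7)/(h + 3)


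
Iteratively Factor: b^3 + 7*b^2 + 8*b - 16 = (b + 4)*(b^2 + 3*b - 4) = (b + 4)^2*(b - 1)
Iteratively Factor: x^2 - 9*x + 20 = (x - 4)*(x - 5)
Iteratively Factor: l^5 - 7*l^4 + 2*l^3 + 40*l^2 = (l - 5)*(l^4 - 2*l^3 - 8*l^2) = (l - 5)*(l + 2)*(l^3 - 4*l^2) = l*(l - 5)*(l + 2)*(l^2 - 4*l) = l*(l - 5)*(l - 4)*(l + 2)*(l)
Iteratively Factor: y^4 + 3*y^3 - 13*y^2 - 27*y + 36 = (y - 3)*(y^3 + 6*y^2 + 5*y - 12) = (y - 3)*(y - 1)*(y^2 + 7*y + 12) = (y - 3)*(y - 1)*(y + 3)*(y + 4)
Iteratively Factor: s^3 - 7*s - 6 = (s - 3)*(s^2 + 3*s + 2) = (s - 3)*(s + 1)*(s + 2)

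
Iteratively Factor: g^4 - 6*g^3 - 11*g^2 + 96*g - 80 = (g - 1)*(g^3 - 5*g^2 - 16*g + 80) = (g - 5)*(g - 1)*(g^2 - 16) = (g - 5)*(g - 4)*(g - 1)*(g + 4)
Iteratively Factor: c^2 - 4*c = (c)*(c - 4)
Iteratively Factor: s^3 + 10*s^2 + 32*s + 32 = (s + 4)*(s^2 + 6*s + 8) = (s + 2)*(s + 4)*(s + 4)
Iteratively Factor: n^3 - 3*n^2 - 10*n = (n - 5)*(n^2 + 2*n) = (n - 5)*(n + 2)*(n)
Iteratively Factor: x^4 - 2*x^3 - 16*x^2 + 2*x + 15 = (x - 5)*(x^3 + 3*x^2 - x - 3) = (x - 5)*(x - 1)*(x^2 + 4*x + 3) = (x - 5)*(x - 1)*(x + 1)*(x + 3)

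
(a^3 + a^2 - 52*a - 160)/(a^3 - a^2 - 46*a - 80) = (a + 4)/(a + 2)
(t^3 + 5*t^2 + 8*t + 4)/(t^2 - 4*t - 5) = (t^2 + 4*t + 4)/(t - 5)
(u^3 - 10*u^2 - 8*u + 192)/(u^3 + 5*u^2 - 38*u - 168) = (u - 8)/(u + 7)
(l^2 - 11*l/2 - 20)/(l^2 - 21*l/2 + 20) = (2*l + 5)/(2*l - 5)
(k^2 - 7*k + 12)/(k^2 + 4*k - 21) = (k - 4)/(k + 7)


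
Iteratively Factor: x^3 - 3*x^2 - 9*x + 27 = (x - 3)*(x^2 - 9) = (x - 3)^2*(x + 3)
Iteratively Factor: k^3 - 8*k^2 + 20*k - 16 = (k - 2)*(k^2 - 6*k + 8) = (k - 4)*(k - 2)*(k - 2)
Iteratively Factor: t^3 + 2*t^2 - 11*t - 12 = (t + 1)*(t^2 + t - 12) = (t + 1)*(t + 4)*(t - 3)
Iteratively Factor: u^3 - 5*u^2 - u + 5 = (u - 5)*(u^2 - 1) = (u - 5)*(u + 1)*(u - 1)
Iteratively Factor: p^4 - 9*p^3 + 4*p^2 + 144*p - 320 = (p - 5)*(p^3 - 4*p^2 - 16*p + 64) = (p - 5)*(p + 4)*(p^2 - 8*p + 16) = (p - 5)*(p - 4)*(p + 4)*(p - 4)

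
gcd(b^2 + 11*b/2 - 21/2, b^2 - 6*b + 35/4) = 1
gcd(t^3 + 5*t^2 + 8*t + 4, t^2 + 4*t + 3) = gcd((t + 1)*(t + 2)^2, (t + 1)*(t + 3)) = t + 1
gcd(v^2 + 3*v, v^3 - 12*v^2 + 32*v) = v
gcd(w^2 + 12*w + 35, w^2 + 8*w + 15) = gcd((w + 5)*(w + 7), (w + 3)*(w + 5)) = w + 5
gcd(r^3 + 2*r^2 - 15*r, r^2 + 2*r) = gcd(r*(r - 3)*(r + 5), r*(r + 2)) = r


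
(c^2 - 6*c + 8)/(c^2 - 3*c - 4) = (c - 2)/(c + 1)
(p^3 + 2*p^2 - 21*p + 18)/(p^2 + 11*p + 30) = (p^2 - 4*p + 3)/(p + 5)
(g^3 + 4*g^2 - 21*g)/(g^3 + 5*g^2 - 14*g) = (g - 3)/(g - 2)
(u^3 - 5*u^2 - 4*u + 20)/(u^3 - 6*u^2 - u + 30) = (u - 2)/(u - 3)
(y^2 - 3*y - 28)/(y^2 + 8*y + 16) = (y - 7)/(y + 4)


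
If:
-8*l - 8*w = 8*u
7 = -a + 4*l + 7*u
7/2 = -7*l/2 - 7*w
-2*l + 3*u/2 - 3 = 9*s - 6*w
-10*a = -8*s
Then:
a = -2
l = 3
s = -5/2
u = -1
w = -2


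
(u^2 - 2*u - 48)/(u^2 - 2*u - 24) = (-u^2 + 2*u + 48)/(-u^2 + 2*u + 24)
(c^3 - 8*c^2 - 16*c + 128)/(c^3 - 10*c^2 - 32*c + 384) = (c^2 - 16)/(c^2 - 2*c - 48)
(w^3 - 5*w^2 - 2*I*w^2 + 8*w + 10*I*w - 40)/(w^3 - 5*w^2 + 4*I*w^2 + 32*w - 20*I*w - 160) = (w + 2*I)/(w + 8*I)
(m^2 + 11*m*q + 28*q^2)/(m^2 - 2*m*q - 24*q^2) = (-m - 7*q)/(-m + 6*q)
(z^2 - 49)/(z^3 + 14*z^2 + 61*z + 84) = (z - 7)/(z^2 + 7*z + 12)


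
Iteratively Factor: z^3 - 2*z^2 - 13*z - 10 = (z - 5)*(z^2 + 3*z + 2) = (z - 5)*(z + 1)*(z + 2)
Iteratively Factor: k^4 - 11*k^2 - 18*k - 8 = (k - 4)*(k^3 + 4*k^2 + 5*k + 2) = (k - 4)*(k + 2)*(k^2 + 2*k + 1) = (k - 4)*(k + 1)*(k + 2)*(k + 1)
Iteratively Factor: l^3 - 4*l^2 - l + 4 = (l - 1)*(l^2 - 3*l - 4) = (l - 1)*(l + 1)*(l - 4)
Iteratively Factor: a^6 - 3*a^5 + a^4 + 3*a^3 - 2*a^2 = (a - 2)*(a^5 - a^4 - a^3 + a^2) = (a - 2)*(a - 1)*(a^4 - a^2) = a*(a - 2)*(a - 1)*(a^3 - a) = a^2*(a - 2)*(a - 1)*(a^2 - 1) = a^2*(a - 2)*(a - 1)^2*(a + 1)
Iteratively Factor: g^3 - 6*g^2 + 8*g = (g - 4)*(g^2 - 2*g) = (g - 4)*(g - 2)*(g)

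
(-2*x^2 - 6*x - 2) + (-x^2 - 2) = -3*x^2 - 6*x - 4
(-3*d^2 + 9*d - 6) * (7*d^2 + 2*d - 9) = -21*d^4 + 57*d^3 + 3*d^2 - 93*d + 54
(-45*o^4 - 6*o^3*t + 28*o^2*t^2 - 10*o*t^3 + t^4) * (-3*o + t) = 135*o^5 - 27*o^4*t - 90*o^3*t^2 + 58*o^2*t^3 - 13*o*t^4 + t^5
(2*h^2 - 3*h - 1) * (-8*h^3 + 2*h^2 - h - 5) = -16*h^5 + 28*h^4 - 9*h^2 + 16*h + 5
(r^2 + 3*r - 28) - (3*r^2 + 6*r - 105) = -2*r^2 - 3*r + 77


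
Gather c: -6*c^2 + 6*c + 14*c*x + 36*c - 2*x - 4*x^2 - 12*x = -6*c^2 + c*(14*x + 42) - 4*x^2 - 14*x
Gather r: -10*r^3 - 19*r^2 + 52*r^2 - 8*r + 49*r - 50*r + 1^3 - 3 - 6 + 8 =-10*r^3 + 33*r^2 - 9*r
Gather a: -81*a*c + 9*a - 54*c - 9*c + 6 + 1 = a*(9 - 81*c) - 63*c + 7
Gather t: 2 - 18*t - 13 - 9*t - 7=-27*t - 18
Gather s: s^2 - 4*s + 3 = s^2 - 4*s + 3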